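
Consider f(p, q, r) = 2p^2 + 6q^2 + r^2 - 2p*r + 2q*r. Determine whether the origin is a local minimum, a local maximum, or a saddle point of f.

The Hessian at the origin is H = [[4, 0, -2], [0, 12, 2], [-2, 2, 2]].
Congruent diagonalization of H (simultaneous row and column reduction) yields pivots 4, 12, 2/3.
So there are 3 positive pivots.
H is positive definite, so the origin is a strict local minimum.

local minimum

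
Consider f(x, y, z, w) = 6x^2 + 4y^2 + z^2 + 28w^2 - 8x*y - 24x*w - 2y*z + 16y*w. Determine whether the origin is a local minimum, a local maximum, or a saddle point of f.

The Hessian at the origin is H = [[12, -8, 0, -24], [-8, 8, -2, 16], [0, -2, 2, 0], [-24, 16, 0, 56]].
Congruent diagonalization of H (simultaneous row and column reduction) yields pivots 12, 8/3, 1/2, 8.
So there are 4 positive pivots.
H is positive definite, so the origin is a strict local minimum.

local minimum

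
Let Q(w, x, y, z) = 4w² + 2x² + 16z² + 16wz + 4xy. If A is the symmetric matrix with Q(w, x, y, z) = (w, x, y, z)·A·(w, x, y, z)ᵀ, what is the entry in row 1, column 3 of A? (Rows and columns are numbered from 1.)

0

The coefficient of w·y in Q is 0. For a symmetric A this equals A[1,3] + A[3,1] = 2·A[1,3].
So A[1,3] = 0/2 = 0.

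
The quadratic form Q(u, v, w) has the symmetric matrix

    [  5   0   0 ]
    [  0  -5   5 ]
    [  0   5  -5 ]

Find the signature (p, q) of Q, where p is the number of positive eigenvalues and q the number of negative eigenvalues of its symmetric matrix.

Congruent diagonalization of A (simultaneous row and column reduction) yields pivots 5, -5, 0.
That gives 1 positive, 1 negative, 1 zero pivots.

(1, 1)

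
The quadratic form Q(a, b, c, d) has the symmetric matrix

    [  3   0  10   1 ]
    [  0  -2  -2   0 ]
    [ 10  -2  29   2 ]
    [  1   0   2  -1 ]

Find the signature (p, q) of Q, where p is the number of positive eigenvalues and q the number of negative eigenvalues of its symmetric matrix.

Congruent diagonalization of A (simultaneous row and column reduction) yields pivots 3, -2, -7/3, -4/7.
That gives 1 positive, 3 negative pivots.

(1, 3)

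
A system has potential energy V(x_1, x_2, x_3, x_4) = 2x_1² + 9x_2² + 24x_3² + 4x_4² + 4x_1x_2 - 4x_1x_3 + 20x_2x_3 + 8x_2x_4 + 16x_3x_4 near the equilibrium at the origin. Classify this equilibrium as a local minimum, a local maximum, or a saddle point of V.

local minimum

The Hessian at the origin is H = [[4, 4, -4, 0], [4, 18, 20, 8], [-4, 20, 48, 16], [0, 8, 16, 8]].
Congruent diagonalization of H (simultaneous row and column reduction) yields pivots 4, 14, 20/7, 8/5.
So there are 4 positive pivots.
H is positive definite, so the origin is a strict local minimum.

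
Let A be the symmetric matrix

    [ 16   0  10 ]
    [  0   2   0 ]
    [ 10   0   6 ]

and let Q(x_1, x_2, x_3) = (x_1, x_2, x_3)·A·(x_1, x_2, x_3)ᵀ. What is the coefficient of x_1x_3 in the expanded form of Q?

The coefficient of x_1x_3 is A[1,3] + A[3,1] = 2·10 = 20.

20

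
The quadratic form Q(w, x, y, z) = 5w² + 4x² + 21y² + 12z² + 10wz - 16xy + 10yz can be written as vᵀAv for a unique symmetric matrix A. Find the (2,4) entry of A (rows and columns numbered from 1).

The coefficient of x·z in Q is 0. For a symmetric A this equals A[2,4] + A[4,2] = 2·A[2,4].
So A[2,4] = 0/2 = 0.

0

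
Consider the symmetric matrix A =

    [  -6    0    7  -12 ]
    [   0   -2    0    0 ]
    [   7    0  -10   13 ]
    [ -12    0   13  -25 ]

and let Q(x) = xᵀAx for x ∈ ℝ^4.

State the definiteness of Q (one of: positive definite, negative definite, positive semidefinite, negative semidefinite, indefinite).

negative definite

Row-reducing A symmetrically gives the diagonal entries -6, -2, -11/6, -5/11.
That gives 4 negative pivots.
Hence Q is negative definite.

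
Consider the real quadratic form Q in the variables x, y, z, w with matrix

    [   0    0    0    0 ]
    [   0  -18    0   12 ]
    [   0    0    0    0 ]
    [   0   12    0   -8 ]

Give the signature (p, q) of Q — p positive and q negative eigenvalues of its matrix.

Congruent diagonalization of A (simultaneous row and column reduction) yields pivots 0, -18, 0, 0.
That gives 1 negative, 3 zero pivots.

(0, 1)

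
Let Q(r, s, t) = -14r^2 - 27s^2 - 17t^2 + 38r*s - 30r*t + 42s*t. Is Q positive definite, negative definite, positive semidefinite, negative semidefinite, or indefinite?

The symmetric matrix of Q is A = [[-14, 19, -15], [19, -27, 21], [-15, 21, -17]].
Leading principal minors: Δ_1 = -14, Δ_2 = 17, Δ_3 = -10.
The signs alternate starting with Δ_1 < 0, so by Sylvester's criterion Q is negative definite.

negative definite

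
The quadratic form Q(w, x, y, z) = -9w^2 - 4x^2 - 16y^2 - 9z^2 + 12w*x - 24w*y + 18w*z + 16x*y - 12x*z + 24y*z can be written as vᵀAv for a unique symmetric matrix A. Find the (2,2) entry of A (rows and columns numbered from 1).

-4

The coefficient of x^2 in Q is -4, and that is exactly A[2,2].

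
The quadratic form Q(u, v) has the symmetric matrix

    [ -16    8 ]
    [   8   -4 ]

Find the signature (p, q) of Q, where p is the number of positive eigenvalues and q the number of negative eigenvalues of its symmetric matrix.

Row-reducing A symmetrically gives the diagonal entries -16, 0.
That gives 1 negative, 1 zero pivots.

(0, 1)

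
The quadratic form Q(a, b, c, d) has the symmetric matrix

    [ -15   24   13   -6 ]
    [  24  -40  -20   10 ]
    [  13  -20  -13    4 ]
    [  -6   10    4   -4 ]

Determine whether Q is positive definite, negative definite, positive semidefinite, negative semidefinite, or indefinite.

Applying the same elementary operations to the rows and columns of A produces a congruent diagonal matrix with entries -15, -8/5, -4/3, -3/4.
So there are 4 negative pivots.
Hence Q is negative definite.

negative definite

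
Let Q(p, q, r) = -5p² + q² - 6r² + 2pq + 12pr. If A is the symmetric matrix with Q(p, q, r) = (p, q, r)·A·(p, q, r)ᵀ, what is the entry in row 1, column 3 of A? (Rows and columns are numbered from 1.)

The coefficient of p·r in Q is 12. For a symmetric A this equals A[1,3] + A[3,1] = 2·A[1,3].
So A[1,3] = 12/2 = 6.

6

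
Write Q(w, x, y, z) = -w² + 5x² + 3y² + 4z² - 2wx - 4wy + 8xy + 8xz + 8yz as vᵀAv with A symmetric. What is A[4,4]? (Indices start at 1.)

4

The coefficient of z² in Q is 4, and that is exactly A[4,4].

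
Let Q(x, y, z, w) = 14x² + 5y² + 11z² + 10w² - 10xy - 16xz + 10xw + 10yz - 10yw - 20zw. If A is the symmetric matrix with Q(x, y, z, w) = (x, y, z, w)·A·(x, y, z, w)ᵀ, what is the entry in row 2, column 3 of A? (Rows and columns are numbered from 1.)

5

The coefficient of y·z in Q is 10. For a symmetric A this equals A[2,3] + A[3,2] = 2·A[2,3].
So A[2,3] = 10/2 = 5.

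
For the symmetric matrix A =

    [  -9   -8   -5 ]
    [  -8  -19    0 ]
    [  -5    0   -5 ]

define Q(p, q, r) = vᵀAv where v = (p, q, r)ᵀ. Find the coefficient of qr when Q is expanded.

The coefficient of qr is A[2,3] + A[3,2] = 2·0 = 0.

0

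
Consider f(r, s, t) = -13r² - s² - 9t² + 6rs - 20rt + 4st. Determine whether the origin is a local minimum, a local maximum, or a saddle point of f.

The Hessian at the origin is H = [[-26, 6, -20], [6, -2, 4], [-20, 4, -18]].
Symmetric row and column elimination reduces H to a congruent diagonal form with pivots -26, -8/13, -2.
So there are 3 negative pivots.
H is negative definite, so the origin is a strict local maximum.

local maximum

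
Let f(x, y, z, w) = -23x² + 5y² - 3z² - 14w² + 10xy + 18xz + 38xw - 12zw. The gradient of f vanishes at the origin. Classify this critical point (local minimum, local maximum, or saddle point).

saddle point

The Hessian at the origin is H = [[-46, 10, 18, 38], [10, 10, 0, 0], [18, 0, -6, -12], [38, 0, -12, -28]].
Symmetric row and column elimination reduces H to a congruent diagonal form with pivots -46, 280/23, -3/14, -2.
That gives 1 positive, 3 negative pivots.
H is indefinite, so the origin is a saddle point.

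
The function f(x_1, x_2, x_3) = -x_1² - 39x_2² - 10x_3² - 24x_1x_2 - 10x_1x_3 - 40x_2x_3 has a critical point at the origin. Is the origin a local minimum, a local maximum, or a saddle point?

The Hessian at the origin is H = [[-2, -24, -10], [-24, -78, -40], [-10, -40, -20]].
Symmetric row and column elimination reduces H to a congruent diagonal form with pivots -2, 210, -10/21.
That gives 1 positive, 2 negative pivots.
H is indefinite, so the origin is a saddle point.

saddle point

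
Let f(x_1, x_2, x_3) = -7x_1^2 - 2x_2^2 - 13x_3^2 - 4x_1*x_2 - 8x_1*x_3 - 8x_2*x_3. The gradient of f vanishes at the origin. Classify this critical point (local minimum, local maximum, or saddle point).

The Hessian at the origin is H = [[-14, -4, -8], [-4, -4, -8], [-8, -8, -26]].
Row-reducing H symmetrically gives the diagonal entries -14, -20/7, -10.
Counting signs: 3 negative.
H is negative definite, so the origin is a strict local maximum.

local maximum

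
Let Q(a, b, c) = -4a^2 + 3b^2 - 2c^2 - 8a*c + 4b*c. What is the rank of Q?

Write A = [[-4, 0, -4], [0, 3, 2], [-4, 2, -2]].
Symmetric row and column elimination reduces A to a congruent diagonal form with pivots -4, 3, 2/3.
That gives 2 positive, 1 negative pivots.
The rank is the number of nonzero pivots: 3.

3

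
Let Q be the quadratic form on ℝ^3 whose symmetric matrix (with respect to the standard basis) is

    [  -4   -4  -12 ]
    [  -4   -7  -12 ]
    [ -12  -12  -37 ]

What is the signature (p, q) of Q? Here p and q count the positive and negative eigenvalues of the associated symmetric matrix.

(0, 3)

Symmetric row and column elimination reduces A to a congruent diagonal form with pivots -4, -3, -1.
That gives 3 negative pivots.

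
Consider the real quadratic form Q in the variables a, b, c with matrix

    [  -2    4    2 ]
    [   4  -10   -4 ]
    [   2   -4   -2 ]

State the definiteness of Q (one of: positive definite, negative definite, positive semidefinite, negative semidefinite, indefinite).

Symmetric row and column elimination reduces A to a congruent diagonal form with pivots -2, -2, 0.
So there are 2 negative, 1 zero pivots.
Hence Q is negative semidefinite.

negative semidefinite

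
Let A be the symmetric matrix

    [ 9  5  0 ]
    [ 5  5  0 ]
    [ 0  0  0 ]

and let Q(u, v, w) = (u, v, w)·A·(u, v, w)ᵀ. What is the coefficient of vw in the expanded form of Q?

0

The coefficient of vw is A[2,3] + A[3,2] = 2·0 = 0.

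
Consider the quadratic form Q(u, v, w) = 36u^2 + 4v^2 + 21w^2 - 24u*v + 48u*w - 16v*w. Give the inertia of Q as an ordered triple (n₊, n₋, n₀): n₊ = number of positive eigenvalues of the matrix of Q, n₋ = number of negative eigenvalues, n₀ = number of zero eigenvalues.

(2, 0, 1)

The symmetric matrix is A = [[36, -12, 24], [-12, 4, -8], [24, -8, 21]].
Row-reducing A symmetrically gives the diagonal entries 36, 0, 5.
Counting signs: 2 positive, 1 zero.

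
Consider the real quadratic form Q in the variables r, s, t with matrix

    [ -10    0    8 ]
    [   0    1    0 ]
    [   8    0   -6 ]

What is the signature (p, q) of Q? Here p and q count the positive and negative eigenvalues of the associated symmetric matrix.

Applying the same elementary operations to the rows and columns of A produces a congruent diagonal matrix with entries -10, 1, 2/5.
That gives 2 positive, 1 negative pivots.

(2, 1)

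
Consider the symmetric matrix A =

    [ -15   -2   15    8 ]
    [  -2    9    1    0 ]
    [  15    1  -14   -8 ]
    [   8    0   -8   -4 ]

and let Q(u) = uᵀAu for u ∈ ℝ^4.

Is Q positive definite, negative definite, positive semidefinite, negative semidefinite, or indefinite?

Symmetric row and column elimination reduces A to a congruent diagonal form with pivots -15, 139/15, 124/139, 4/31.
That gives 3 positive, 1 negative pivots.
Hence Q is indefinite.

indefinite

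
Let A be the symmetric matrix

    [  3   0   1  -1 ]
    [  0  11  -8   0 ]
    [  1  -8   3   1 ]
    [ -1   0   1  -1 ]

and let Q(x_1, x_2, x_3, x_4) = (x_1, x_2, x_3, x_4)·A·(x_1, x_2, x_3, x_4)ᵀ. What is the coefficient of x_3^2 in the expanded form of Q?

3

The coefficient of x_3^2 is the diagonal entry A[3,3] = 3.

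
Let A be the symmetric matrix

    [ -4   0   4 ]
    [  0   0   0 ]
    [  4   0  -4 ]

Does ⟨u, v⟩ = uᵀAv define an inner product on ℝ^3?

no

Applying the same elementary operations to the rows and columns of A produces a congruent diagonal matrix with entries -4, 0, 0.
Counting signs: 1 negative, 2 zero.
Hence Q is negative semidefinite.
⟨·,·⟩ is an inner product exactly when A is positive definite.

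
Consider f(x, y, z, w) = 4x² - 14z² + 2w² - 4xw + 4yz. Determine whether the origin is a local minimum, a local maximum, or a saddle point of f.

The Hessian at the origin is H = [[8, 0, 0, -4], [0, 0, 4, 0], [0, 4, -28, 0], [-4, 0, 0, 4]].
H is indefinite, so the origin is a saddle point.

saddle point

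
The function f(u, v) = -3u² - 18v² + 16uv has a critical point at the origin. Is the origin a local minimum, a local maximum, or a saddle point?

The Hessian at the origin is H = [[-6, 16], [16, -36]].
det H = -6·-36 − (16)² = -40 < 0, so H is indefinite.
Therefore the origin is a saddle point.

saddle point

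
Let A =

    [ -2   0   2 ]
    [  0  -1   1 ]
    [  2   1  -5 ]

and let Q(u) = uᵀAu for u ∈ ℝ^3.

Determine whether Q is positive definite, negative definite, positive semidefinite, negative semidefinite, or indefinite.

Leading principal minors: Δ_1 = -2, Δ_2 = 2, Δ_3 = -4.
The signs alternate starting with Δ_1 < 0, so by Sylvester's criterion Q is negative definite.

negative definite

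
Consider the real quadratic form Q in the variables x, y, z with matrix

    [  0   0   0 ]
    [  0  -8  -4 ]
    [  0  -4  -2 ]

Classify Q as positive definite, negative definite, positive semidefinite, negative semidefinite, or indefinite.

negative semidefinite

Applying the same elementary operations to the rows and columns of A produces a congruent diagonal matrix with entries 0, -8, 0.
Counting signs: 1 negative, 2 zero.
Hence Q is negative semidefinite.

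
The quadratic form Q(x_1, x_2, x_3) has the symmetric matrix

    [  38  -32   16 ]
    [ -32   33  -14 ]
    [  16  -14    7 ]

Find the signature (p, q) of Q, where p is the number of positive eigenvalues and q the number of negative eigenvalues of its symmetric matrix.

Congruent diagonalization of A (simultaneous row and column reduction) yields pivots 38, 115/19, 5/23.
So there are 3 positive pivots.

(3, 0)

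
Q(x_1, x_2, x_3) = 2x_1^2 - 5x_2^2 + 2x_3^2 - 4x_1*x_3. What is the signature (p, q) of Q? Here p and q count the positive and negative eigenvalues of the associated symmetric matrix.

(1, 1)

The symmetric matrix is A = [[2, 0, -2], [0, -5, 0], [-2, 0, 2]].
Row-reducing A symmetrically gives the diagonal entries 2, -5, 0.
So there are 1 positive, 1 negative, 1 zero pivots.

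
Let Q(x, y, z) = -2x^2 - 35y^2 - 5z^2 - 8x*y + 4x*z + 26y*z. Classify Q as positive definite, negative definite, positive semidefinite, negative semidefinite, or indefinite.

Write A = [[-2, -4, 2], [-4, -35, 13], [2, 13, -5]].
Congruent diagonalization of A (simultaneous row and column reduction) yields pivots -2, -27, 0.
Counting signs: 2 negative, 1 zero.
Hence Q is negative semidefinite.

negative semidefinite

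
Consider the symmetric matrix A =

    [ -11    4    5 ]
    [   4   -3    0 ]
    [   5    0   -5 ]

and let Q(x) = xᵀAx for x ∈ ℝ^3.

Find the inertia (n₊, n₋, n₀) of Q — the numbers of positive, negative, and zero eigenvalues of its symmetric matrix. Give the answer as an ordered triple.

(0, 3, 0)

Symmetric row and column elimination reduces A to a congruent diagonal form with pivots -11, -17/11, -10/17.
Counting signs: 3 negative.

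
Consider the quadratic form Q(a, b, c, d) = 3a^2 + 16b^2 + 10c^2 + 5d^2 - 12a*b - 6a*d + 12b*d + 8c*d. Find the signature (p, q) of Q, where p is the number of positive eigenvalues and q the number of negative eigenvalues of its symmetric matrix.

Write A = [[3, -6, 0, -3], [-6, 16, 0, 6], [0, 0, 10, 4], [-3, 6, 4, 5]].
Congruent diagonalization of A (simultaneous row and column reduction) yields pivots 3, 4, 10, 2/5.
So there are 4 positive pivots.

(4, 0)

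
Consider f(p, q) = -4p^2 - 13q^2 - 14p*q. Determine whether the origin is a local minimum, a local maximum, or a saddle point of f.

The Hessian at the origin is H = [[-8, -14], [-14, -26]].
det H = -8·-26 − (-14)² = 12 > 0 and H[1,1] = -8 < 0, so H is negative definite.
Therefore the origin is a local maximum.

local maximum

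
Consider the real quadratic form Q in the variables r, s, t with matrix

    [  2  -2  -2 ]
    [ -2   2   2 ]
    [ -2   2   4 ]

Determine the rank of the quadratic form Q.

2

Row-reducing A symmetrically gives the diagonal entries 2, 0, 2.
Counting signs: 2 positive, 1 zero.
The rank is the number of nonzero pivots: 2.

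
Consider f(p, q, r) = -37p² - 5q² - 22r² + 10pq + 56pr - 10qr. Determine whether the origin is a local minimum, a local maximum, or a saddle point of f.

local maximum

The Hessian at the origin is H = [[-74, 10, 56], [10, -10, -10], [56, -10, -44]].
An LDLᵀ factorisation of H has diagonal entries -74, -320/37, -15/16.
Counting signs: 3 negative.
H is negative definite, so the origin is a strict local maximum.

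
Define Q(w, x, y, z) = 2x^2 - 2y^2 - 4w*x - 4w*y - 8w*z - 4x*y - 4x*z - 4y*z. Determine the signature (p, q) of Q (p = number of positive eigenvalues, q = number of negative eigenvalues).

The symmetric matrix is A = [[0, -2, -2, -4], [-2, 2, -2, -2], [-2, -2, -2, -2], [-4, -2, -2, 0]].
By Sylvester's law of inertia any congruent diagonalization of A has 2 positive, 1 negative and 1 zero entries.

(2, 1)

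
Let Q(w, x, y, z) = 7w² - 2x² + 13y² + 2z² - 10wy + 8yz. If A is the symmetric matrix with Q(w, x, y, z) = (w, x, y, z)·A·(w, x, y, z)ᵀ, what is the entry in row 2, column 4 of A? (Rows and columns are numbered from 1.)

0

The coefficient of x·z in Q is 0. For a symmetric A this equals A[2,4] + A[4,2] = 2·A[2,4].
So A[2,4] = 0/2 = 0.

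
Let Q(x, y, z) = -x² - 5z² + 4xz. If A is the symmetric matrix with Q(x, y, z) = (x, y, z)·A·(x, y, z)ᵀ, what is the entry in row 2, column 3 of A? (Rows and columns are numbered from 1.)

0

The coefficient of y·z in Q is 0. For a symmetric A this equals A[2,3] + A[3,2] = 2·A[2,3].
So A[2,3] = 0/2 = 0.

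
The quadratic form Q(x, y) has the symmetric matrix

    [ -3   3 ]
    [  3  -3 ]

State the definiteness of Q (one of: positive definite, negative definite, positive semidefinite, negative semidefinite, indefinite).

For the 2×2 matrix [[-3, 3], [3, -3]]: det = -3·-3 − (3)² = 0, trace = -6.
det = 0 so one eigenvalue is zero; the form is semidefinite with the sign of the trace.

negative semidefinite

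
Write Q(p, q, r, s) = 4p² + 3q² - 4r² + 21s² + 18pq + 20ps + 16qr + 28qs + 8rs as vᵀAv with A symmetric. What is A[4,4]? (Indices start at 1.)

21

The coefficient of s² in Q is 21, and that is exactly A[4,4].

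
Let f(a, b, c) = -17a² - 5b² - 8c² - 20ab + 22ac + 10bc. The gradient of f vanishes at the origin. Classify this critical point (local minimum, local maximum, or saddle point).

The Hessian at the origin is H = [[-34, -20, 22], [-20, -10, 10], [22, 10, -16]].
Row-reducing H symmetrically gives the diagonal entries -34, 30/17, -20/3.
So there are 1 positive, 2 negative pivots.
H is indefinite, so the origin is a saddle point.

saddle point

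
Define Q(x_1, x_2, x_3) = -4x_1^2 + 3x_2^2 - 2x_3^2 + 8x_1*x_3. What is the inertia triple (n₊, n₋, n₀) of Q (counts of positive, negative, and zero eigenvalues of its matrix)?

The associated matrix is A = [[-4, 0, 4], [0, 3, 0], [4, 0, -2]].
Symmetric row and column elimination reduces A to a congruent diagonal form with pivots -4, 3, 2.
Counting signs: 2 positive, 1 negative.

(2, 1, 0)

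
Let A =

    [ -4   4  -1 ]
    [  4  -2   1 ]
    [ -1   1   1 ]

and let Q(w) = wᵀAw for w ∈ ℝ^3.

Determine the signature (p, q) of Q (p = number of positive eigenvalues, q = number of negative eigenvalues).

(2, 1)

Row-reducing A symmetrically gives the diagonal entries -4, 2, 5/4.
So there are 2 positive, 1 negative pivots.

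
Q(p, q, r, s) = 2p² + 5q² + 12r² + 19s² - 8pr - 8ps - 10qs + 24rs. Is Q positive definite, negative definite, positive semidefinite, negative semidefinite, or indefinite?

The symmetric matrix of Q is A = [[2, 0, -4, -4], [0, 5, 0, -5], [-4, 0, 12, 12], [-4, -5, 12, 19]].
Leading principal minors: Δ_1 = 2, Δ_2 = 10, Δ_3 = 40, Δ_4 = 80.
All leading principal minors are positive, so by Sylvester's criterion Q is positive definite.

positive definite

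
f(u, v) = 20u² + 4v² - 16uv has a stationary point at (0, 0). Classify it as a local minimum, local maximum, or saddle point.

The Hessian at the origin is H = [[40, -16], [-16, 8]].
det H = 40·8 − (-16)² = 64 > 0 and H[1,1] = 40 > 0, so H is positive definite.
Therefore the origin is a local minimum.

local minimum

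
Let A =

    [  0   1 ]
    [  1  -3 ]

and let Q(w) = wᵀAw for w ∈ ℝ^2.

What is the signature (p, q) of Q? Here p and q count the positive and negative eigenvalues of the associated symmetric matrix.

By Sylvester's law of inertia any congruent diagonalization of A has 1 positive, 1 negative and 0 zero entries.

(1, 1)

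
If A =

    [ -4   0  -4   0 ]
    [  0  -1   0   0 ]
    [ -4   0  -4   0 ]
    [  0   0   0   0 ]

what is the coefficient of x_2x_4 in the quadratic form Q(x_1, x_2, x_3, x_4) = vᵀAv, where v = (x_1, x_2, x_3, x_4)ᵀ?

The coefficient of x_2x_4 is A[2,4] + A[4,2] = 2·0 = 0.

0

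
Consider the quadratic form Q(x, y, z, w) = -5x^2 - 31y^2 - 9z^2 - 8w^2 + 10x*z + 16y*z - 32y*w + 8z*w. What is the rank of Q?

The associated matrix is A = [[-5, 0, 5, 0], [0, -31, 8, -16], [5, 8, -9, 4], [0, -16, 4, -8]].
Symmetric row and column elimination reduces A to a congruent diagonal form with pivots -5, -31, -60/31, 4/15.
Counting signs: 1 positive, 3 negative.
The rank is the number of nonzero pivots: 4.

4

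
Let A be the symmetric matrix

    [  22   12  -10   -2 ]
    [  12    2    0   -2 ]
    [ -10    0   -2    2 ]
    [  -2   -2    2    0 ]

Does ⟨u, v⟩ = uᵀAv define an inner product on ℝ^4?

Row-reducing A symmetrically gives the diagonal entries 22, -50/11, 0, 0.
So there are 1 positive, 1 negative, 2 zero pivots.
Hence Q is indefinite.
⟨·,·⟩ is an inner product exactly when A is positive definite.

no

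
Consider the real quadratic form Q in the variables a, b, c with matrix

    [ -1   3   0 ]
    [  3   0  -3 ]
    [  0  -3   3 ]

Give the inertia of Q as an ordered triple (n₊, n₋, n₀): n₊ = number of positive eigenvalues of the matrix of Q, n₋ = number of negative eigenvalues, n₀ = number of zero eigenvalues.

An LDLᵀ factorisation of A has diagonal entries -1, 9, 2.
That gives 2 positive, 1 negative pivots.

(2, 1, 0)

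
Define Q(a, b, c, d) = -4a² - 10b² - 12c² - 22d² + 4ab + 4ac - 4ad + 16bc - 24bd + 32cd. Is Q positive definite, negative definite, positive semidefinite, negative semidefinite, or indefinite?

negative definite

The symmetric matrix of Q is A = [[-4, 2, 2, -2], [2, -10, 8, -12], [2, 8, -12, 16], [-2, -12, 16, -22]].
Leading principal minors: Δ_1 = -4, Δ_2 = 36, Δ_3 = -72, Δ_4 = 16.
The signs alternate starting with Δ_1 < 0, so by Sylvester's criterion Q is negative definite.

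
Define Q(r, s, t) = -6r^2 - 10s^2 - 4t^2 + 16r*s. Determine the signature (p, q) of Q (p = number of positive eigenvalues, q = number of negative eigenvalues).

Write A = [[-6, 8, 0], [8, -10, 0], [0, 0, -4]].
Row-reducing A symmetrically gives the diagonal entries -6, 2/3, -4.
So there are 1 positive, 2 negative pivots.

(1, 2)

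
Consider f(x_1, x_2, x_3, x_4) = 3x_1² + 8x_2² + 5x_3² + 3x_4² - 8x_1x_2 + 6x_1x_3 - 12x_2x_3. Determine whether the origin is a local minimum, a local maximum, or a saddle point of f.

local minimum

The Hessian at the origin is H = [[6, -8, 6, 0], [-8, 16, -12, 0], [6, -12, 10, 0], [0, 0, 0, 6]].
Row-reducing H symmetrically gives the diagonal entries 6, 16/3, 1, 6.
So there are 4 positive pivots.
H is positive definite, so the origin is a strict local minimum.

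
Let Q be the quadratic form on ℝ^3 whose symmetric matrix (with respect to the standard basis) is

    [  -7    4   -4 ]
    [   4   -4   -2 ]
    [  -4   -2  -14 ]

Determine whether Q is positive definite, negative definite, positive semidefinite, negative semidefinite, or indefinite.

negative definite

Symmetric row and column elimination reduces A to a congruent diagonal form with pivots -7, -12/7, -1.
That gives 3 negative pivots.
Hence Q is negative definite.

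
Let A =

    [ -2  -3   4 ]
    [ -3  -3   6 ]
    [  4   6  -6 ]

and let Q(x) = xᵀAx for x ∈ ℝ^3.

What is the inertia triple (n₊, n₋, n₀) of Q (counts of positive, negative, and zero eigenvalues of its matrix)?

(2, 1, 0)

Congruent diagonalization of A (simultaneous row and column reduction) yields pivots -2, 3/2, 2.
So there are 2 positive, 1 negative pivots.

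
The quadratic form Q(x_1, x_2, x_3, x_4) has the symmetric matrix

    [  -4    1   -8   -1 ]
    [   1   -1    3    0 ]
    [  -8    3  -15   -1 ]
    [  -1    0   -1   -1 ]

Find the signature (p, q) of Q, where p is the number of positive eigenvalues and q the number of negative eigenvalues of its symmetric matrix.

(1, 3)

Row-reducing A symmetrically gives the diagonal entries -4, -3/4, 7/3, -6/7.
So there are 1 positive, 3 negative pivots.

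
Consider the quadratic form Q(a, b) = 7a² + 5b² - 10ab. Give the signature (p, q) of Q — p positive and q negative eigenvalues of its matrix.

The associated matrix is A = [[7, -5], [-5, 5]].
Applying the same elementary operations to the rows and columns of A produces a congruent diagonal matrix with entries 7, 10/7.
So there are 2 positive pivots.

(2, 0)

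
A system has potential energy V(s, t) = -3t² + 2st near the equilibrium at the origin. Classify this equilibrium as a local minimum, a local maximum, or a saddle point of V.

The Hessian at the origin is H = [[0, 2], [2, -6]].
det H = 0·-6 − (2)² = -4 < 0, so H is indefinite.
Therefore the origin is a saddle point.

saddle point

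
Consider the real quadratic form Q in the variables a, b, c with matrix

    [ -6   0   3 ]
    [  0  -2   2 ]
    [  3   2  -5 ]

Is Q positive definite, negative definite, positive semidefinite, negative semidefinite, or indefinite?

negative definite

Symmetric row and column elimination reduces A to a congruent diagonal form with pivots -6, -2, -3/2.
That gives 3 negative pivots.
Hence Q is negative definite.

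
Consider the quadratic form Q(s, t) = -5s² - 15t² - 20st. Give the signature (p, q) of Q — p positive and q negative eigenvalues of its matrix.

The symmetric matrix is A = [[-5, -10], [-10, -15]].
Applying the same elementary operations to the rows and columns of A produces a congruent diagonal matrix with entries -5, 5.
That gives 1 positive, 1 negative pivots.

(1, 1)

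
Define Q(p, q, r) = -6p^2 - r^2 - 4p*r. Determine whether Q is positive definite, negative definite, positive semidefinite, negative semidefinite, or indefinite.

negative semidefinite

The associated matrix is A = [[-6, 0, -2], [0, 0, 0], [-2, 0, -1]].
Applying the same elementary operations to the rows and columns of A produces a congruent diagonal matrix with entries -6, 0, -1/3.
So there are 2 negative, 1 zero pivots.
Hence Q is negative semidefinite.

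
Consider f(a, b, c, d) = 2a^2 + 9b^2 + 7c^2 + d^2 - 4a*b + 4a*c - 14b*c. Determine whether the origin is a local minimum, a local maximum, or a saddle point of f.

The Hessian at the origin is H = [[4, -4, 4, 0], [-4, 18, -14, 0], [4, -14, 14, 0], [0, 0, 0, 2]].
An LDLᵀ factorisation of H has diagonal entries 4, 14, 20/7, 2.
That gives 4 positive pivots.
H is positive definite, so the origin is a strict local minimum.

local minimum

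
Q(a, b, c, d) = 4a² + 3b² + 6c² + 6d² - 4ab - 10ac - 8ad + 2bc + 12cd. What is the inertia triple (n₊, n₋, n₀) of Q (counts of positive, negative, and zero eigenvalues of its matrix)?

The symmetric matrix is A = [[4, -2, -5, -4], [-2, 3, 1, 0], [-5, 1, 6, 6], [-4, 0, 6, 6]].
Row-reducing A symmetrically gives the diagonal entries 4, 2, -11/8, 2/11.
That gives 3 positive, 1 negative pivots.

(3, 1, 0)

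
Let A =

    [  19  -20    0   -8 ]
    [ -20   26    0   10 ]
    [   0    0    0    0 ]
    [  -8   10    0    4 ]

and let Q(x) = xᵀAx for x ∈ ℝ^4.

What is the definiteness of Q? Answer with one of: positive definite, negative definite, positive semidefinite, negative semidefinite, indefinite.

Applying the same elementary operations to the rows and columns of A produces a congruent diagonal matrix with entries 19, 94/19, 0, 6/47.
So there are 3 positive, 1 zero pivots.
Hence Q is positive semidefinite.

positive semidefinite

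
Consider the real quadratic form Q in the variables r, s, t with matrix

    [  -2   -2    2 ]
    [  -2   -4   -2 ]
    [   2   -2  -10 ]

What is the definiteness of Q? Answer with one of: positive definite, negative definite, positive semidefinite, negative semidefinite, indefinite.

negative semidefinite

Applying the same elementary operations to the rows and columns of A produces a congruent diagonal matrix with entries -2, -2, 0.
That gives 2 negative, 1 zero pivots.
Hence Q is negative semidefinite.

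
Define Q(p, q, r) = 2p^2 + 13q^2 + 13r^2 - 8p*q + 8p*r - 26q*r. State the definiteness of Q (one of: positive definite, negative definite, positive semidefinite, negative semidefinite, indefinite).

The associated matrix is A = [[2, -4, 4], [-4, 13, -13], [4, -13, 13]].
Applying the same elementary operations to the rows and columns of A produces a congruent diagonal matrix with entries 2, 5, 0.
Counting signs: 2 positive, 1 zero.
Hence Q is positive semidefinite.

positive semidefinite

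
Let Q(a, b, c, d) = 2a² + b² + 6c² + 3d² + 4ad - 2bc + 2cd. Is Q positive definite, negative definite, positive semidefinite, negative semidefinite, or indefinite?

The symmetric matrix of Q is A = [[2, 0, 0, 2], [0, 1, -1, 0], [0, -1, 6, 1], [2, 0, 1, 3]].
Leading principal minors: Δ_1 = 2, Δ_2 = 2, Δ_3 = 10, Δ_4 = 8.
All leading principal minors are positive, so by Sylvester's criterion Q is positive definite.

positive definite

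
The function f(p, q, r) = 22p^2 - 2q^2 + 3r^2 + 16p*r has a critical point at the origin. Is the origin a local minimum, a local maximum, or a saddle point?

saddle point

The Hessian at the origin is H = [[44, 0, 16], [0, -4, 0], [16, 0, 6]].
Symmetric row and column elimination reduces H to a congruent diagonal form with pivots 44, -4, 2/11.
So there are 2 positive, 1 negative pivots.
H is indefinite, so the origin is a saddle point.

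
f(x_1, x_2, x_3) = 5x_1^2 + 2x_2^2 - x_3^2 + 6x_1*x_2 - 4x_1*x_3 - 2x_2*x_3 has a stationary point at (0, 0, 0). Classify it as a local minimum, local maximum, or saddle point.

saddle point

The Hessian at the origin is H = [[10, 6, -4], [6, 4, -2], [-4, -2, -2]].
Applying the same elementary operations to the rows and columns of H produces a congruent diagonal matrix with entries 10, 2/5, -4.
So there are 2 positive, 1 negative pivots.
H is indefinite, so the origin is a saddle point.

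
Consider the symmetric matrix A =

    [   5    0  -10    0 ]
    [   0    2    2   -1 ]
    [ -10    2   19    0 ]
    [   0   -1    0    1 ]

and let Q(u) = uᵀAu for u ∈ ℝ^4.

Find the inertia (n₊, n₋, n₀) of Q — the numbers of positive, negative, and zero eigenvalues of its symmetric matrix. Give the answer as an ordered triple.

(3, 1, 0)

An LDLᵀ factorisation of A has diagonal entries 5, 2, -3, 5/6.
Counting signs: 3 positive, 1 negative.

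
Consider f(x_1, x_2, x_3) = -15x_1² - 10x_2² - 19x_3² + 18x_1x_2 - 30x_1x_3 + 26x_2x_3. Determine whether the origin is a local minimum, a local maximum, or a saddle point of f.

The Hessian at the origin is H = [[-30, 18, -30], [18, -20, 26], [-30, 26, -38]].
An LDLᵀ factorisation of H has diagonal entries -30, -46/5, -24/23.
Counting signs: 3 negative.
H is negative definite, so the origin is a strict local maximum.

local maximum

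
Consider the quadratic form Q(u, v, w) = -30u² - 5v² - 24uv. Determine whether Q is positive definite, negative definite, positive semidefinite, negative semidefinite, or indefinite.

The associated matrix is A = [[-30, -12, 0], [-12, -5, 0], [0, 0, 0]].
Symmetric row and column elimination reduces A to a congruent diagonal form with pivots -30, -1/5, 0.
So there are 2 negative, 1 zero pivots.
Hence Q is negative semidefinite.

negative semidefinite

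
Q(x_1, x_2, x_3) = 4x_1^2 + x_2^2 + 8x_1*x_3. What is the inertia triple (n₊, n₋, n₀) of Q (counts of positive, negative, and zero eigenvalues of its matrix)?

The symmetric matrix is A = [[4, 0, 4], [0, 1, 0], [4, 0, 0]].
Congruent diagonalization of A (simultaneous row and column reduction) yields pivots 4, 1, -4.
So there are 2 positive, 1 negative pivots.

(2, 1, 0)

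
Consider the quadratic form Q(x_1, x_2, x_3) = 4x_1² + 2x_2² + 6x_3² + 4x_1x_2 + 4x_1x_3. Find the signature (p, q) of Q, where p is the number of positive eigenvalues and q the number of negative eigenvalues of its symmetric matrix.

The symmetric matrix is A = [[4, 2, 2], [2, 2, 0], [2, 0, 6]].
Symmetric row and column elimination reduces A to a congruent diagonal form with pivots 4, 1, 4.
Counting signs: 3 positive.

(3, 0)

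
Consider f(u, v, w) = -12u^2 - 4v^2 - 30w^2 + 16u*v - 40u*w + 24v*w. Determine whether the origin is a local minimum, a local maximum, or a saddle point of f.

The Hessian at the origin is H = [[-24, 16, -40], [16, -8, 24], [-40, 24, -60]].
Row-reducing H symmetrically gives the diagonal entries -24, 8/3, 4.
Counting signs: 2 positive, 1 negative.
H is indefinite, so the origin is a saddle point.

saddle point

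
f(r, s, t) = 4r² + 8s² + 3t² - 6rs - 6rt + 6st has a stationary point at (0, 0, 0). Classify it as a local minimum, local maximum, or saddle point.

local minimum

The Hessian at the origin is H = [[8, -6, -6], [-6, 16, 6], [-6, 6, 6]].
An LDLᵀ factorisation of H has diagonal entries 8, 23/2, 30/23.
So there are 3 positive pivots.
H is positive definite, so the origin is a strict local minimum.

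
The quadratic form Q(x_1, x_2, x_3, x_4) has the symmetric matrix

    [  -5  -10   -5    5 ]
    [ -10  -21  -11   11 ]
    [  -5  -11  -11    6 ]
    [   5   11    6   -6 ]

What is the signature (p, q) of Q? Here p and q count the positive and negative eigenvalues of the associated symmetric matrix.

Applying the same elementary operations to the rows and columns of A produces a congruent diagonal matrix with entries -5, -1, -5, 0.
So there are 3 negative, 1 zero pivots.

(0, 3)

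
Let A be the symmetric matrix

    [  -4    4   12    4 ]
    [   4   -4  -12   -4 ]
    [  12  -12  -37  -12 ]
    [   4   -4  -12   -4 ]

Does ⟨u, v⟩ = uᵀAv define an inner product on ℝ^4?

no

Symmetric row and column elimination reduces A to a congruent diagonal form with pivots -4, 0, -1, 0.
Counting signs: 2 negative, 2 zero.
Hence Q is negative semidefinite.
⟨·,·⟩ is an inner product exactly when A is positive definite.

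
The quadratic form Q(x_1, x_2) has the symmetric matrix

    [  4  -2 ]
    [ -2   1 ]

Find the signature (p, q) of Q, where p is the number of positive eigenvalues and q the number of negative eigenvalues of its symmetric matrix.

Applying the same elementary operations to the rows and columns of A produces a congruent diagonal matrix with entries 4, 0.
Counting signs: 1 positive, 1 zero.

(1, 0)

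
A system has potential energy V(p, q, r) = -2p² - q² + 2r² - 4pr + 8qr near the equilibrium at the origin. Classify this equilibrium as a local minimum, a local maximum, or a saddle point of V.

saddle point

The Hessian at the origin is H = [[-4, 0, -4], [0, -2, 8], [-4, 8, 4]].
Symmetric row and column elimination reduces H to a congruent diagonal form with pivots -4, -2, 40.
That gives 1 positive, 2 negative pivots.
H is indefinite, so the origin is a saddle point.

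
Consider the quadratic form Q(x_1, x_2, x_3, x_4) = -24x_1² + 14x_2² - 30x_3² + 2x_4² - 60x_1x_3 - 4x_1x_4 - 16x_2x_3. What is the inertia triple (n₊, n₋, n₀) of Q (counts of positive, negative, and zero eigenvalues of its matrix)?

(3, 1, 0)

Write A = [[-24, 0, -30, -2], [0, 14, -8, 0], [-30, -8, -30, 0], [-2, 0, 0, 2]].
Symmetric row and column elimination reduces A to a congruent diagonal form with pivots -24, 14, 41/14, 4/123.
That gives 3 positive, 1 negative pivots.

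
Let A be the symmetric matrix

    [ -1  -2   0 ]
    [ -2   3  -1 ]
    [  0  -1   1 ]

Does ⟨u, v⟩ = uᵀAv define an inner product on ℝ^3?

no

Applying the same elementary operations to the rows and columns of A produces a congruent diagonal matrix with entries -1, 7, 6/7.
Counting signs: 2 positive, 1 negative.
Hence Q is indefinite.
⟨·,·⟩ is an inner product exactly when A is positive definite.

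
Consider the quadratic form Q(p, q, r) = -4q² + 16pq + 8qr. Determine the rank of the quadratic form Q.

2

The symmetric matrix is A = [[0, 8, 0], [8, -4, 4], [0, 4, 0]].
Row reduction of A gives 2 nonzero rows, so rank A = 2.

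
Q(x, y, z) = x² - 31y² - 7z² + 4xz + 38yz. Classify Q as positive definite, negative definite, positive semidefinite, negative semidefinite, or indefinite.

indefinite

The symmetric matrix is A = [[1, 0, 2], [0, -31, 19], [2, 19, -7]].
Congruent diagonalization of A (simultaneous row and column reduction) yields pivots 1, -31, 20/31.
That gives 2 positive, 1 negative pivots.
Hence Q is indefinite.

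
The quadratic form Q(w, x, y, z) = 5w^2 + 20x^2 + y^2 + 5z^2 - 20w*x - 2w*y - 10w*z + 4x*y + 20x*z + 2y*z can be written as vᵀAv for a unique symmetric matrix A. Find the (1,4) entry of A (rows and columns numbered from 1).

-5

The coefficient of w·z in Q is -10. For a symmetric A this equals A[1,4] + A[4,1] = 2·A[1,4].
So A[1,4] = -10/2 = -5.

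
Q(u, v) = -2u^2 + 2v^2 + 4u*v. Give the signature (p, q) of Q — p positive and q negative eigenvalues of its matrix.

(1, 1)

Write A = [[-2, 2], [2, 2]].
Symmetric row and column elimination reduces A to a congruent diagonal form with pivots -2, 4.
Counting signs: 1 positive, 1 negative.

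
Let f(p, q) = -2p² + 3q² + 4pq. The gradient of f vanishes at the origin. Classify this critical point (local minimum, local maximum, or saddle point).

saddle point

The Hessian at the origin is H = [[-4, 4], [4, 6]].
det H = -4·6 − (4)² = -40 < 0, so H is indefinite.
Therefore the origin is a saddle point.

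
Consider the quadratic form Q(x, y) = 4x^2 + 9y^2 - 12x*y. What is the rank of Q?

The symmetric matrix is A = [[4, -6], [-6, 9]].
Row-reducing A symmetrically gives the diagonal entries 4, 0.
That gives 1 positive, 1 zero pivots.
The rank is the number of nonzero pivots: 1.

1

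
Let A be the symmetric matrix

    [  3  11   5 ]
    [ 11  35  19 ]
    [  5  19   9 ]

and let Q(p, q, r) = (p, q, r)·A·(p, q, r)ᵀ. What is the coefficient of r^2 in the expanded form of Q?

The coefficient of r^2 is the diagonal entry A[3,3] = 9.

9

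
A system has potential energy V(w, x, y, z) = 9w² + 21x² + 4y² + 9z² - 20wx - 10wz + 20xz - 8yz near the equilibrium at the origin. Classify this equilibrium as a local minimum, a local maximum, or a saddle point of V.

local minimum

The Hessian at the origin is H = [[18, -20, 0, -10], [-20, 42, 0, 20], [0, 0, 8, -8], [-10, 20, -8, 18]].
Applying the same elementary operations to the rows and columns of H produces a congruent diagonal matrix with entries 18, 178/9, 8, 40/89.
So there are 4 positive pivots.
H is positive definite, so the origin is a strict local minimum.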